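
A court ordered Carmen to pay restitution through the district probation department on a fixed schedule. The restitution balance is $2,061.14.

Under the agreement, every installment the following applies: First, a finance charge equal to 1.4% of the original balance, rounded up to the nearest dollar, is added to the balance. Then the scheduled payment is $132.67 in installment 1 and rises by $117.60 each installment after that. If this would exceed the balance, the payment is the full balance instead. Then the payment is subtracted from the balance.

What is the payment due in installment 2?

$250.27

# | Opening | Interest | Payment | End bal
1 | $2,061.14 | $29.00 | $132.67 | $1,957.47
2 | $1,957.47 | $29.00 | $250.27 | $1,736.20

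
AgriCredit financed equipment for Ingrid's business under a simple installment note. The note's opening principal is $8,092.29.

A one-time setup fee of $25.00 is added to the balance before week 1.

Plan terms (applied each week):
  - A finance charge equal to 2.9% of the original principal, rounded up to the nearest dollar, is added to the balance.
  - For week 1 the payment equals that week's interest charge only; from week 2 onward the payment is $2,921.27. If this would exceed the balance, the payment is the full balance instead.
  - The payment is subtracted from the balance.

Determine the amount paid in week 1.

$235.00

Week 1: opening $8,117.29; interest $235.00 → $8,352.29; payment $235.00; balance $8,117.29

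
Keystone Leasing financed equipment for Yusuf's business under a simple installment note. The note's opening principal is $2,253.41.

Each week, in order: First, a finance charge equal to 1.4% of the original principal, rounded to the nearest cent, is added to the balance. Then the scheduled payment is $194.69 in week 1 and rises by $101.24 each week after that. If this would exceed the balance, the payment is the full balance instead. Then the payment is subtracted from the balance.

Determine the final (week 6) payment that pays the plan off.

# | Opening | Interest | Payment | End bal
1 | $2,253.41 | $31.55 | $194.69 | $2,090.27
2 | $2,090.27 | $31.55 | $295.93 | $1,825.89
3 | $1,825.89 | $31.55 | $397.17 | $1,460.27
4 | $1,460.27 | $31.55 | $498.41 | $993.41
5 | $993.41 | $31.55 | $599.65 | $425.31
6 | $425.31 | $31.55 | $456.86 | $0.00

$456.86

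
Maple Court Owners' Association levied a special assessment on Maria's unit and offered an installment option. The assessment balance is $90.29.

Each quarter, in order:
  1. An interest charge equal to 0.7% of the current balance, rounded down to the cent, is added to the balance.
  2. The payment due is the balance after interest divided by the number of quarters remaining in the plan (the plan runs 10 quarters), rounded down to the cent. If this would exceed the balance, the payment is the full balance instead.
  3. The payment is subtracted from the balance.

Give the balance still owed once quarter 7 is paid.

Quarter 1: $90.29 +$0.63 interest = $90.92; pay $9.09 → $81.83
Quarter 2: $81.83 +$0.57 interest = $82.40; pay $9.15 → $73.25
Quarter 3: $73.25 +$0.51 interest = $73.76; pay $9.22 → $64.54
Quarter 4: $64.54 +$0.45 interest = $64.99; pay $9.28 → $55.71
Quarter 5: $55.71 +$0.38 interest = $56.09; pay $9.34 → $46.75
Quarter 6: $46.75 +$0.32 interest = $47.07; pay $9.41 → $37.66
Quarter 7: $37.66 +$0.26 interest = $37.92; pay $9.48 → $28.44

$28.44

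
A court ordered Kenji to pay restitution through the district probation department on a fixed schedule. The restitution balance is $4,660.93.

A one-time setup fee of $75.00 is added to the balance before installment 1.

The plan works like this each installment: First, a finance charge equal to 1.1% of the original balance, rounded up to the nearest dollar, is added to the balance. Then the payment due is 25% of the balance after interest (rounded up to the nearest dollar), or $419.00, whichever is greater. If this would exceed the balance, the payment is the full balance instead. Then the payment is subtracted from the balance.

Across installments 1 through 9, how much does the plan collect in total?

$5,203.93

Installment 1: $4,735.93 +$52.00 interest = $4,787.93; pay $1,197.00 → $3,590.93
Installment 2: $3,590.93 +$52.00 interest = $3,642.93; pay $911.00 → $2,731.93
Installment 3: $2,731.93 +$52.00 interest = $2,783.93; pay $696.00 → $2,087.93
Installment 4: $2,087.93 +$52.00 interest = $2,139.93; pay $535.00 → $1,604.93
Installment 5: $1,604.93 +$52.00 interest = $1,656.93; pay $419.00 → $1,237.93
Installment 6: $1,237.93 +$52.00 interest = $1,289.93; pay $419.00 → $870.93
Installment 7: $870.93 +$52.00 interest = $922.93; pay $419.00 → $503.93
Installment 8: $503.93 +$52.00 interest = $555.93; pay $419.00 → $136.93
Installment 9: $136.93 +$52.00 interest = $188.93; pay $188.93 → $0.00
Total paid: $5,203.93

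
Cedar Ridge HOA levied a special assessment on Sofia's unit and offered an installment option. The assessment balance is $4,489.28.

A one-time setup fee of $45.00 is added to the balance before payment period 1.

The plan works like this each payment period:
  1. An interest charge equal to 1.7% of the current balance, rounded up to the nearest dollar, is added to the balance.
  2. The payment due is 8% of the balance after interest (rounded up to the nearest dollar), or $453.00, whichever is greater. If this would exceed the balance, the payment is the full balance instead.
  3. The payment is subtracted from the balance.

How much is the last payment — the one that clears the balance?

Payment period 1: $4,534.28 +$78.00 interest = $4,612.28; pay $453.00 → $4,159.28
Payment period 2: $4,159.28 +$71.00 interest = $4,230.28; pay $453.00 → $3,777.28
Payment period 3: $3,777.28 +$65.00 interest = $3,842.28; pay $453.00 → $3,389.28
Payment period 4: $3,389.28 +$58.00 interest = $3,447.28; pay $453.00 → $2,994.28
Payment period 5: $2,994.28 +$51.00 interest = $3,045.28; pay $453.00 → $2,592.28
Payment period 6: $2,592.28 +$45.00 interest = $2,637.28; pay $453.00 → $2,184.28
Payment period 7: $2,184.28 +$38.00 interest = $2,222.28; pay $453.00 → $1,769.28
Payment period 8: $1,769.28 +$31.00 interest = $1,800.28; pay $453.00 → $1,347.28
Payment period 9: $1,347.28 +$23.00 interest = $1,370.28; pay $453.00 → $917.28
Payment period 10: $917.28 +$16.00 interest = $933.28; pay $453.00 → $480.28
Payment period 11: $480.28 +$9.00 interest = $489.28; pay $453.00 → $36.28
Payment period 12: $36.28 +$1.00 interest = $37.28; pay $37.28 → $0.00

$37.28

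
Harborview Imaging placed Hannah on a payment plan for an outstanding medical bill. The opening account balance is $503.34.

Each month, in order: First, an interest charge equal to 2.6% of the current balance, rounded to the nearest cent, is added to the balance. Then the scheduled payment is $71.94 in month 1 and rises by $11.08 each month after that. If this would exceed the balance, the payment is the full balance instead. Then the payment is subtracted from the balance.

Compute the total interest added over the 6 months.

# | Opening | Interest | Payment | End bal
1 | $503.34 | $13.09 | $71.94 | $444.49
2 | $444.49 | $11.56 | $83.02 | $373.03
3 | $373.03 | $9.70 | $94.10 | $288.63
4 | $288.63 | $7.50 | $105.18 | $190.95
5 | $190.95 | $4.96 | $116.26 | $79.65
6 | $79.65 | $2.07 | $81.72 | $0.00
Total interest: $13.09 + $11.56 + $9.70 + $7.50 + $4.96 + $2.07 = $48.88

$48.88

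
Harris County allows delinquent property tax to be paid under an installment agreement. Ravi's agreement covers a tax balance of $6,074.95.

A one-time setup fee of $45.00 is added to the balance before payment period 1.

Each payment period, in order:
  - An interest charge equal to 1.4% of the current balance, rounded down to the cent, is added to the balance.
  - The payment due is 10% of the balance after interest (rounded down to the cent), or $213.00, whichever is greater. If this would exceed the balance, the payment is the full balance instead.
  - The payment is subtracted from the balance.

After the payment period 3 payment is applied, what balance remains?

$4,651.46

Payment period 1: $6,119.95 +$85.67 interest = $6,205.62; pay $620.56 → $5,585.06
Payment period 2: $5,585.06 +$78.19 interest = $5,663.25; pay $566.32 → $5,096.93
Payment period 3: $5,096.93 +$71.35 interest = $5,168.28; pay $516.82 → $4,651.46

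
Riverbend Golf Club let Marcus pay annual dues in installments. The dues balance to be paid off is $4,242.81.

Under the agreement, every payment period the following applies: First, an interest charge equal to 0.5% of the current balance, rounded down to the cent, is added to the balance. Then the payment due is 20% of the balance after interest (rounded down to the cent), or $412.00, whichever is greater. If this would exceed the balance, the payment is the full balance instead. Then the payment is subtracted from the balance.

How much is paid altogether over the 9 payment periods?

Payment period 1: $4,242.81 +$21.21 interest = $4,264.02; pay $852.80 → $3,411.22
Payment period 2: $3,411.22 +$17.05 interest = $3,428.27; pay $685.65 → $2,742.62
Payment period 3: $2,742.62 +$13.71 interest = $2,756.33; pay $551.26 → $2,205.07
Payment period 4: $2,205.07 +$11.02 interest = $2,216.09; pay $443.21 → $1,772.88
Payment period 5: $1,772.88 +$8.86 interest = $1,781.74; pay $412.00 → $1,369.74
Payment period 6: $1,369.74 +$6.84 interest = $1,376.58; pay $412.00 → $964.58
Payment period 7: $964.58 +$4.82 interest = $969.40; pay $412.00 → $557.40
Payment period 8: $557.40 +$2.78 interest = $560.18; pay $412.00 → $148.18
Payment period 9: $148.18 +$0.74 interest = $148.92; pay $148.92 → $0.00
Total paid: $4,329.84

$4,329.84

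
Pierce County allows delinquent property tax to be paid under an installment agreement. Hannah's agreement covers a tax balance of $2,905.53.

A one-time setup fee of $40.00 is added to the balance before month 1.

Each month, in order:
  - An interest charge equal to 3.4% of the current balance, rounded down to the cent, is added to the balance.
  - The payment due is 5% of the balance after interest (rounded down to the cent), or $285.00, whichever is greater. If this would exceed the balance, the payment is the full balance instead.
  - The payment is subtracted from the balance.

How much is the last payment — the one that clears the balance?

Month 1: $2,945.53 +$100.14 interest = $3,045.67; pay $285.00 → $2,760.67
Month 2: $2,760.67 +$93.86 interest = $2,854.53; pay $285.00 → $2,569.53
Month 3: $2,569.53 +$87.36 interest = $2,656.89; pay $285.00 → $2,371.89
Month 4: $2,371.89 +$80.64 interest = $2,452.53; pay $285.00 → $2,167.53
Month 5: $2,167.53 +$73.69 interest = $2,241.22; pay $285.00 → $1,956.22
Month 6: $1,956.22 +$66.51 interest = $2,022.73; pay $285.00 → $1,737.73
Month 7: $1,737.73 +$59.08 interest = $1,796.81; pay $285.00 → $1,511.81
Month 8: $1,511.81 +$51.40 interest = $1,563.21; pay $285.00 → $1,278.21
Month 9: $1,278.21 +$43.45 interest = $1,321.66; pay $285.00 → $1,036.66
Month 10: $1,036.66 +$35.24 interest = $1,071.90; pay $285.00 → $786.90
Month 11: $786.90 +$26.75 interest = $813.65; pay $285.00 → $528.65
Month 12: $528.65 +$17.97 interest = $546.62; pay $285.00 → $261.62
Month 13: $261.62 +$8.89 interest = $270.51; pay $270.51 → $0.00

$270.51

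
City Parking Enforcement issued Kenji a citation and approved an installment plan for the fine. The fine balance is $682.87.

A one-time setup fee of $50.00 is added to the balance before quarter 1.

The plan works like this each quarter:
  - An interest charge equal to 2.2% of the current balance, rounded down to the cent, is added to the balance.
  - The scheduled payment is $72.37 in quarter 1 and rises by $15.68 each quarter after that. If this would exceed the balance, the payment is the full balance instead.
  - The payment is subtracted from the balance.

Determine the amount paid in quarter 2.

Quarter 1: opening $732.87; interest $16.12 → $748.99; payment $72.37; balance $676.62
Quarter 2: opening $676.62; interest $14.88 → $691.50; payment $88.05; balance $603.45

$88.05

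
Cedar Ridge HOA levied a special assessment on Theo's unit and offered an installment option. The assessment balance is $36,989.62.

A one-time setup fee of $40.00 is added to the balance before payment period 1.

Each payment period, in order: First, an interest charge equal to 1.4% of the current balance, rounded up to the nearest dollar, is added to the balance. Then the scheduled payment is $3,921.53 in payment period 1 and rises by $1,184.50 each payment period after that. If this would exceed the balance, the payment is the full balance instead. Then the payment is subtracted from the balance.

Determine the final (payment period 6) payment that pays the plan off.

$7,626.97

Payment period 1: $37,029.62 +$519.00 interest = $37,548.62; pay $3,921.53 → $33,627.09
Payment period 2: $33,627.09 +$471.00 interest = $34,098.09; pay $5,106.03 → $28,992.06
Payment period 3: $28,992.06 +$406.00 interest = $29,398.06; pay $6,290.53 → $23,107.53
Payment period 4: $23,107.53 +$324.00 interest = $23,431.53; pay $7,475.03 → $15,956.50
Payment period 5: $15,956.50 +$224.00 interest = $16,180.50; pay $8,659.53 → $7,520.97
Payment period 6: $7,520.97 +$106.00 interest = $7,626.97; pay $7,626.97 → $0.00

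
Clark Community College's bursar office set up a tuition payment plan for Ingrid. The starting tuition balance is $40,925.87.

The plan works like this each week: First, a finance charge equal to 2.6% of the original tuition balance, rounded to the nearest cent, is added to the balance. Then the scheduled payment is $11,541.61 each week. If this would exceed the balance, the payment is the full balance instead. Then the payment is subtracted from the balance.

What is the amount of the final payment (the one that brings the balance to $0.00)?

$10,557.32

# | Opening | Interest | Payment | End bal
1 | $40,925.87 | $1,064.07 | $11,541.61 | $30,448.33
2 | $30,448.33 | $1,064.07 | $11,541.61 | $19,970.79
3 | $19,970.79 | $1,064.07 | $11,541.61 | $9,493.25
4 | $9,493.25 | $1,064.07 | $10,557.32 | $0.00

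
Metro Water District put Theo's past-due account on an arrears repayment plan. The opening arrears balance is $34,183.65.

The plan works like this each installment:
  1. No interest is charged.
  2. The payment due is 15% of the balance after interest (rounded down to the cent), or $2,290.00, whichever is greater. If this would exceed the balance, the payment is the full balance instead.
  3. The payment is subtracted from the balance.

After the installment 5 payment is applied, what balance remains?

$15,167.49

Installment 1: opening $34,183.65; payment $5,127.54; balance $29,056.11
Installment 2: opening $29,056.11; payment $4,358.41; balance $24,697.70
Installment 3: opening $24,697.70; payment $3,704.65; balance $20,993.05
Installment 4: opening $20,993.05; payment $3,148.95; balance $17,844.10
Installment 5: opening $17,844.10; payment $2,676.61; balance $15,167.49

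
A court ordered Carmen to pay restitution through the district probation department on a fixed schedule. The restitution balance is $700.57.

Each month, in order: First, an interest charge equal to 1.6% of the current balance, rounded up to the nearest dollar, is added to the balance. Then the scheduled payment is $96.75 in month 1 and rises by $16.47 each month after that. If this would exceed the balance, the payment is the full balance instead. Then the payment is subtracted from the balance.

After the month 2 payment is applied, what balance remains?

# | Opening | Interest | Payment | End bal
1 | $700.57 | $12.00 | $96.75 | $615.82
2 | $615.82 | $10.00 | $113.22 | $512.60

$512.60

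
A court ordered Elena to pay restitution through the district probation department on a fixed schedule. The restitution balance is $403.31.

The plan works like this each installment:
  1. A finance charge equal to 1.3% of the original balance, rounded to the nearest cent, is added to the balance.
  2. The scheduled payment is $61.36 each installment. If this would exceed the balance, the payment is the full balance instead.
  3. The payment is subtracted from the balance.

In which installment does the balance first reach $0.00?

Installment 1: opening $403.31; interest $5.24 → $408.55; payment $61.36; balance $347.19
Installment 2: opening $347.19; interest $5.24 → $352.43; payment $61.36; balance $291.07
Installment 3: opening $291.07; interest $5.24 → $296.31; payment $61.36; balance $234.95
Installment 4: opening $234.95; interest $5.24 → $240.19; payment $61.36; balance $178.83
Installment 5: opening $178.83; interest $5.24 → $184.07; payment $61.36; balance $122.71
Installment 6: opening $122.71; interest $5.24 → $127.95; payment $61.36; balance $66.59
Installment 7: opening $66.59; interest $5.24 → $71.83; payment $61.36; balance $10.47
Installment 8: opening $10.47; interest $5.24 → $15.71; payment $15.71; balance $0.00
Balance reaches $0.00 in installment 8.

8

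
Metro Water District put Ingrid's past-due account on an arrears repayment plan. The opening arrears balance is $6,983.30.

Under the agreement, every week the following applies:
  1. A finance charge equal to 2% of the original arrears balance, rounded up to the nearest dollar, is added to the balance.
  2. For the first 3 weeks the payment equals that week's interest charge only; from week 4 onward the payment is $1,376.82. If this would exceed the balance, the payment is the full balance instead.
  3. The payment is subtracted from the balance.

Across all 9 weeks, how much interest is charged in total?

Week 1: $6,983.30 +$140.00 interest = $7,123.30; pay $140.00 → $6,983.30
Week 2: $6,983.30 +$140.00 interest = $7,123.30; pay $140.00 → $6,983.30
Week 3: $6,983.30 +$140.00 interest = $7,123.30; pay $140.00 → $6,983.30
Week 4: $6,983.30 +$140.00 interest = $7,123.30; pay $1,376.82 → $5,746.48
Week 5: $5,746.48 +$140.00 interest = $5,886.48; pay $1,376.82 → $4,509.66
Week 6: $4,509.66 +$140.00 interest = $4,649.66; pay $1,376.82 → $3,272.84
Week 7: $3,272.84 +$140.00 interest = $3,412.84; pay $1,376.82 → $2,036.02
Week 8: $2,036.02 +$140.00 interest = $2,176.02; pay $1,376.82 → $799.20
Week 9: $799.20 +$140.00 interest = $939.20; pay $939.20 → $0.00
Total interest: $140.00 + $140.00 + $140.00 + $140.00 + $140.00 + $140.00 + $140.00 + $140.00 + $140.00 = $1,260.00

$1,260.00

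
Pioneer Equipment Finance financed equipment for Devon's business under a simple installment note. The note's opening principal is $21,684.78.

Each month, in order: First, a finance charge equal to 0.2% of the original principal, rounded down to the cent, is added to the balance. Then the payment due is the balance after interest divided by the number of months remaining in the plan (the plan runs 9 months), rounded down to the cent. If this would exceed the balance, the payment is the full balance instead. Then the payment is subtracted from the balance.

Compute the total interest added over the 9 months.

$390.24

Month 1: $21,684.78 +$43.36 interest = $21,728.14; pay $2,414.23 → $19,313.91
Month 2: $19,313.91 +$43.36 interest = $19,357.27; pay $2,419.65 → $16,937.62
Month 3: $16,937.62 +$43.36 interest = $16,980.98; pay $2,425.85 → $14,555.13
Month 4: $14,555.13 +$43.36 interest = $14,598.49; pay $2,433.08 → $12,165.41
Month 5: $12,165.41 +$43.36 interest = $12,208.77; pay $2,441.75 → $9,767.02
Month 6: $9,767.02 +$43.36 interest = $9,810.38; pay $2,452.59 → $7,357.79
Month 7: $7,357.79 +$43.36 interest = $7,401.15; pay $2,467.05 → $4,934.10
Month 8: $4,934.10 +$43.36 interest = $4,977.46; pay $2,488.73 → $2,488.73
Month 9: $2,488.73 +$43.36 interest = $2,532.09; pay $2,532.09 → $0.00
Total interest: $43.36 + $43.36 + $43.36 + $43.36 + $43.36 + $43.36 + $43.36 + $43.36 + $43.36 = $390.24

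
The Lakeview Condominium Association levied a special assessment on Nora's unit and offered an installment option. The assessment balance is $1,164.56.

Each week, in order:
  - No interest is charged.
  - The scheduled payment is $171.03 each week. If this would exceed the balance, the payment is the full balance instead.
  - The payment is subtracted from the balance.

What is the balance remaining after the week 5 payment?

Week 1: $1,164.56 − $171.03 → $993.53
Week 2: $993.53 − $171.03 → $822.50
Week 3: $822.50 − $171.03 → $651.47
Week 4: $651.47 − $171.03 → $480.44
Week 5: $480.44 − $171.03 → $309.41

$309.41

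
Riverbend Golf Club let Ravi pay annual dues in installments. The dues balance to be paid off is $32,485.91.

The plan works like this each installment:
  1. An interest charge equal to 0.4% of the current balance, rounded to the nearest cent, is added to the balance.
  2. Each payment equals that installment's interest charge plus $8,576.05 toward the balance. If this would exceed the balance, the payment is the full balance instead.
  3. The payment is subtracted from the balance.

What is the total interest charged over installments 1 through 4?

$313.95

Installment 1: opening $32,485.91; interest $129.94 → $32,615.85; payment $8,705.99; balance $23,909.86
Installment 2: opening $23,909.86; interest $95.64 → $24,005.50; payment $8,671.69; balance $15,333.81
Installment 3: opening $15,333.81; interest $61.34 → $15,395.15; payment $8,637.39; balance $6,757.76
Installment 4: opening $6,757.76; interest $27.03 → $6,784.79; payment $6,784.79; balance $0.00
Total interest: $129.94 + $95.64 + $61.34 + $27.03 = $313.95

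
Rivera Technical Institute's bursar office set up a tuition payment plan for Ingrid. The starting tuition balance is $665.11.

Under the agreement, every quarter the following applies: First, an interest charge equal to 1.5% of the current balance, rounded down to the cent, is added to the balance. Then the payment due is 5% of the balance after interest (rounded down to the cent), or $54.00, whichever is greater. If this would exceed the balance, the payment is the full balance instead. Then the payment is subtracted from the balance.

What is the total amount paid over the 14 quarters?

Quarter 1: $665.11 +$9.97 interest = $675.08; pay $54.00 → $621.08
Quarter 2: $621.08 +$9.31 interest = $630.39; pay $54.00 → $576.39
Quarter 3: $576.39 +$8.64 interest = $585.03; pay $54.00 → $531.03
Quarter 4: $531.03 +$7.96 interest = $538.99; pay $54.00 → $484.99
Quarter 5: $484.99 +$7.27 interest = $492.26; pay $54.00 → $438.26
Quarter 6: $438.26 +$6.57 interest = $444.83; pay $54.00 → $390.83
Quarter 7: $390.83 +$5.86 interest = $396.69; pay $54.00 → $342.69
Quarter 8: $342.69 +$5.14 interest = $347.83; pay $54.00 → $293.83
Quarter 9: $293.83 +$4.40 interest = $298.23; pay $54.00 → $244.23
Quarter 10: $244.23 +$3.66 interest = $247.89; pay $54.00 → $193.89
Quarter 11: $193.89 +$2.90 interest = $196.79; pay $54.00 → $142.79
Quarter 12: $142.79 +$2.14 interest = $144.93; pay $54.00 → $90.93
Quarter 13: $90.93 +$1.36 interest = $92.29; pay $54.00 → $38.29
Quarter 14: $38.29 +$0.57 interest = $38.86; pay $38.86 → $0.00
Total paid: $740.86

$740.86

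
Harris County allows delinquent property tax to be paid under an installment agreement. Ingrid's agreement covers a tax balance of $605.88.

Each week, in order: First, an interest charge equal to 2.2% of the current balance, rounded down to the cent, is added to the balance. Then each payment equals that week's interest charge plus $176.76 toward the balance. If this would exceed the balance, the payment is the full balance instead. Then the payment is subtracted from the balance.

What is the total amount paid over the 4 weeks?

Week 1: $605.88 +$13.32 interest = $619.20; pay $190.08 → $429.12
Week 2: $429.12 +$9.44 interest = $438.56; pay $186.20 → $252.36
Week 3: $252.36 +$5.55 interest = $257.91; pay $182.31 → $75.60
Week 4: $75.60 +$1.66 interest = $77.26; pay $77.26 → $0.00
Total paid: $635.85

$635.85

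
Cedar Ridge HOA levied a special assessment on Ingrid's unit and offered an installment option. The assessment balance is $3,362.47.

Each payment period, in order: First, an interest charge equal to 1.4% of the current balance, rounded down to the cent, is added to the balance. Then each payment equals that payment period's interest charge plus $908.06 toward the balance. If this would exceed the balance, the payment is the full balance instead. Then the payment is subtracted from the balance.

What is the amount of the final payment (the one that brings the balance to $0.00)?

# | Opening | Interest | Payment | End bal
1 | $3,362.47 | $47.07 | $955.13 | $2,454.41
2 | $2,454.41 | $34.36 | $942.42 | $1,546.35
3 | $1,546.35 | $21.64 | $929.70 | $638.29
4 | $638.29 | $8.93 | $647.22 | $0.00

$647.22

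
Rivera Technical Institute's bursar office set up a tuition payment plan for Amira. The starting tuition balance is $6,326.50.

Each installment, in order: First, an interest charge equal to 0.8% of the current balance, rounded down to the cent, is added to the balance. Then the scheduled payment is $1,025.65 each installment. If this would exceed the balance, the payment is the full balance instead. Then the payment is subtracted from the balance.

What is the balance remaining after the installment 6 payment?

$357.99

Installment 1: opening $6,326.50; interest $50.61 → $6,377.11; payment $1,025.65; balance $5,351.46
Installment 2: opening $5,351.46; interest $42.81 → $5,394.27; payment $1,025.65; balance $4,368.62
Installment 3: opening $4,368.62; interest $34.94 → $4,403.56; payment $1,025.65; balance $3,377.91
Installment 4: opening $3,377.91; interest $27.02 → $3,404.93; payment $1,025.65; balance $2,379.28
Installment 5: opening $2,379.28; interest $19.03 → $2,398.31; payment $1,025.65; balance $1,372.66
Installment 6: opening $1,372.66; interest $10.98 → $1,383.64; payment $1,025.65; balance $357.99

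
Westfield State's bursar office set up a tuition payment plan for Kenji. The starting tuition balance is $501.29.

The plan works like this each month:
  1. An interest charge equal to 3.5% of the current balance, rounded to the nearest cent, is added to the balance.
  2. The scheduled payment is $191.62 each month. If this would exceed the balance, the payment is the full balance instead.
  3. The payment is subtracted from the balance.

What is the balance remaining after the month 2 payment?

$147.05

# | Opening | Interest | Payment | End bal
1 | $501.29 | $17.55 | $191.62 | $327.22
2 | $327.22 | $11.45 | $191.62 | $147.05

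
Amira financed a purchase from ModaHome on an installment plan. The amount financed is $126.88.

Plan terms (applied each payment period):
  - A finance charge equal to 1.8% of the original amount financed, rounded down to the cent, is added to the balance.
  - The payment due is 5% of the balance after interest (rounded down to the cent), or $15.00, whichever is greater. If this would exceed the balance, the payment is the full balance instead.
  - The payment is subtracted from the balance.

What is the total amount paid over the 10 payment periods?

Payment period 1: opening $126.88; interest $2.28 → $129.16; payment $15.00; balance $114.16
Payment period 2: opening $114.16; interest $2.28 → $116.44; payment $15.00; balance $101.44
Payment period 3: opening $101.44; interest $2.28 → $103.72; payment $15.00; balance $88.72
Payment period 4: opening $88.72; interest $2.28 → $91.00; payment $15.00; balance $76.00
Payment period 5: opening $76.00; interest $2.28 → $78.28; payment $15.00; balance $63.28
Payment period 6: opening $63.28; interest $2.28 → $65.56; payment $15.00; balance $50.56
Payment period 7: opening $50.56; interest $2.28 → $52.84; payment $15.00; balance $37.84
Payment period 8: opening $37.84; interest $2.28 → $40.12; payment $15.00; balance $25.12
Payment period 9: opening $25.12; interest $2.28 → $27.40; payment $15.00; balance $12.40
Payment period 10: opening $12.40; interest $2.28 → $14.68; payment $14.68; balance $0.00
Total paid: $149.68

$149.68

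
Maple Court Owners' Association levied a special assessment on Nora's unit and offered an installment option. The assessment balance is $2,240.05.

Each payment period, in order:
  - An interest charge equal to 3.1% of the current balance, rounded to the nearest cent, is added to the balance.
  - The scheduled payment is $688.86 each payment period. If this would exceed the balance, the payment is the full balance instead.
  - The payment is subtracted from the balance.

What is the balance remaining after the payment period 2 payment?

$982.01

Payment period 1: opening $2,240.05; interest $69.44 → $2,309.49; payment $688.86; balance $1,620.63
Payment period 2: opening $1,620.63; interest $50.24 → $1,670.87; payment $688.86; balance $982.01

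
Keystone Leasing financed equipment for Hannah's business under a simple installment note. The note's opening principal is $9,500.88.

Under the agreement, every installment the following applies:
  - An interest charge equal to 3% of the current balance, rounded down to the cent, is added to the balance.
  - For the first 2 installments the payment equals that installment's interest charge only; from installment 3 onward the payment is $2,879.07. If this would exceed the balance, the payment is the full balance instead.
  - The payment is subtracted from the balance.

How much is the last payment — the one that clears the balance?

# | Opening | Interest | Payment | End bal
1 | $9,500.88 | $285.02 | $285.02 | $9,500.88
2 | $9,500.88 | $285.02 | $285.02 | $9,500.88
3 | $9,500.88 | $285.02 | $2,879.07 | $6,906.83
4 | $6,906.83 | $207.20 | $2,879.07 | $4,234.96
5 | $4,234.96 | $127.04 | $2,879.07 | $1,482.93
6 | $1,482.93 | $44.48 | $1,527.41 | $0.00

$1,527.41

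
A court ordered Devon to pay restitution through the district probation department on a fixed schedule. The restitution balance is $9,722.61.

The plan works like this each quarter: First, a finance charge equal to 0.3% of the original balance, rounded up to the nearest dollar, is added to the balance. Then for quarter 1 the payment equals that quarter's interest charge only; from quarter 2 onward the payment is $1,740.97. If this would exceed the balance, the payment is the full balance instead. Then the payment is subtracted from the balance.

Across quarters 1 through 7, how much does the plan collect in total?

Quarter 1: $9,722.61 +$30.00 interest = $9,752.61; pay $30.00 → $9,722.61
Quarter 2: $9,722.61 +$30.00 interest = $9,752.61; pay $1,740.97 → $8,011.64
Quarter 3: $8,011.64 +$30.00 interest = $8,041.64; pay $1,740.97 → $6,300.67
Quarter 4: $6,300.67 +$30.00 interest = $6,330.67; pay $1,740.97 → $4,589.70
Quarter 5: $4,589.70 +$30.00 interest = $4,619.70; pay $1,740.97 → $2,878.73
Quarter 6: $2,878.73 +$30.00 interest = $2,908.73; pay $1,740.97 → $1,167.76
Quarter 7: $1,167.76 +$30.00 interest = $1,197.76; pay $1,197.76 → $0.00
Total paid: $9,932.61

$9,932.61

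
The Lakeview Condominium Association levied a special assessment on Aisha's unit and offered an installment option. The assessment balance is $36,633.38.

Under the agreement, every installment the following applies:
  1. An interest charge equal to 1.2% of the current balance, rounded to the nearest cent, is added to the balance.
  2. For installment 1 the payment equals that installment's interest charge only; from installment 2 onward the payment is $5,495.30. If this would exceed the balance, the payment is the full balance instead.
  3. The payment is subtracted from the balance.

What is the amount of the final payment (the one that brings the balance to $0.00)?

$5,438.95

Installment 1: $36,633.38 +$439.60 interest = $37,072.98; pay $439.60 → $36,633.38
Installment 2: $36,633.38 +$439.60 interest = $37,072.98; pay $5,495.30 → $31,577.68
Installment 3: $31,577.68 +$378.93 interest = $31,956.61; pay $5,495.30 → $26,461.31
Installment 4: $26,461.31 +$317.54 interest = $26,778.85; pay $5,495.30 → $21,283.55
Installment 5: $21,283.55 +$255.40 interest = $21,538.95; pay $5,495.30 → $16,043.65
Installment 6: $16,043.65 +$192.52 interest = $16,236.17; pay $5,495.30 → $10,740.87
Installment 7: $10,740.87 +$128.89 interest = $10,869.76; pay $5,495.30 → $5,374.46
Installment 8: $5,374.46 +$64.49 interest = $5,438.95; pay $5,438.95 → $0.00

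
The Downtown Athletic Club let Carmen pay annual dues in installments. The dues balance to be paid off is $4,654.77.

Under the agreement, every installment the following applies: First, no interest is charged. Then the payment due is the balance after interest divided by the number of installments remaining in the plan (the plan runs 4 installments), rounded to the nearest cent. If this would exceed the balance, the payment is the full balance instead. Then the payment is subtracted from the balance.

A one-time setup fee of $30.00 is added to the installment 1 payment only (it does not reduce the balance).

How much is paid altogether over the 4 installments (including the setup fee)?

$4,684.77

Installment 1: opening $4,654.77; payment $1,163.69 (+ $30.00 fee); balance $3,491.08
Installment 2: opening $3,491.08; payment $1,163.69; balance $2,327.39
Installment 3: opening $2,327.39; payment $1,163.70; balance $1,163.69
Installment 4: opening $1,163.69; payment $1,163.69; balance $0.00
Total paid: $4,684.77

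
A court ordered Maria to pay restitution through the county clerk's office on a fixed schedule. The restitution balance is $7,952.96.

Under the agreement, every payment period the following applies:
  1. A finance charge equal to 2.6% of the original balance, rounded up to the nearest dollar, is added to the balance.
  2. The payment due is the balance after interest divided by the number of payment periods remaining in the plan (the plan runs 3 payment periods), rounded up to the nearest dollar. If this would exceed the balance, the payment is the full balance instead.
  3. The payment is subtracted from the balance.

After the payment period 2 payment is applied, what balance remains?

# | Opening | Interest | Payment | End bal
1 | $7,952.96 | $207.00 | $2,720.00 | $5,439.96
2 | $5,439.96 | $207.00 | $2,824.00 | $2,822.96

$2,822.96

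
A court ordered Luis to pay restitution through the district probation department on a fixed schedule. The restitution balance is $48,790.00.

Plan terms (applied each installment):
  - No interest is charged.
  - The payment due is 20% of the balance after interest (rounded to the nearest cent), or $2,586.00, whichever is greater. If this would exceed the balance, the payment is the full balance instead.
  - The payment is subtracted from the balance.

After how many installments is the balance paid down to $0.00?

11

Installment 1: opening $48,790.00; payment $9,758.00; balance $39,032.00
Installment 2: opening $39,032.00; payment $7,806.40; balance $31,225.60
Installment 3: opening $31,225.60; payment $6,245.12; balance $24,980.48
Installment 4: opening $24,980.48; payment $4,996.10; balance $19,984.38
Installment 5: opening $19,984.38; payment $3,996.88; balance $15,987.50
Installment 6: opening $15,987.50; payment $3,197.50; balance $12,790.00
Installment 7: opening $12,790.00; payment $2,586.00; balance $10,204.00
Installment 8: opening $10,204.00; payment $2,586.00; balance $7,618.00
Installment 9: opening $7,618.00; payment $2,586.00; balance $5,032.00
Installment 10: opening $5,032.00; payment $2,586.00; balance $2,446.00
Installment 11: opening $2,446.00; payment $2,446.00; balance $0.00
Balance reaches $0.00 in installment 11.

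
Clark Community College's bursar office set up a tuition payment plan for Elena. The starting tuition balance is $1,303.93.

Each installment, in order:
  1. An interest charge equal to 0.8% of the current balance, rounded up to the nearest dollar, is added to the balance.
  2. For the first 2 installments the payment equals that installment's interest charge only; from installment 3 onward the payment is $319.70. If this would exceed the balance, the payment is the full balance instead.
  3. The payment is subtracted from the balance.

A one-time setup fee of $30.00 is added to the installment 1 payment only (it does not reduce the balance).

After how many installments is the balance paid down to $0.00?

7

# | Opening | Interest | Payment | Fee | End bal
1 | $1,303.93 | $11.00 | $11.00 | $30.00 | $1,303.93
2 | $1,303.93 | $11.00 | $11.00 | — | $1,303.93
3 | $1,303.93 | $11.00 | $319.70 | — | $995.23
4 | $995.23 | $8.00 | $319.70 | — | $683.53
5 | $683.53 | $6.00 | $319.70 | — | $369.83
6 | $369.83 | $3.00 | $319.70 | — | $53.13
7 | $53.13 | $1.00 | $54.13 | — | $0.00
Balance reaches $0.00 in installment 7.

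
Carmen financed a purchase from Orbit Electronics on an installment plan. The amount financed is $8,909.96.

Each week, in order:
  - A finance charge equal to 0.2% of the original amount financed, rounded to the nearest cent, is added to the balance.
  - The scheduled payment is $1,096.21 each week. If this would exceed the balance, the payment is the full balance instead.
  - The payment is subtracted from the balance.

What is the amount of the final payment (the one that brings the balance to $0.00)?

Week 1: $8,909.96 +$17.82 interest = $8,927.78; pay $1,096.21 → $7,831.57
Week 2: $7,831.57 +$17.82 interest = $7,849.39; pay $1,096.21 → $6,753.18
Week 3: $6,753.18 +$17.82 interest = $6,771.00; pay $1,096.21 → $5,674.79
Week 4: $5,674.79 +$17.82 interest = $5,692.61; pay $1,096.21 → $4,596.40
Week 5: $4,596.40 +$17.82 interest = $4,614.22; pay $1,096.21 → $3,518.01
Week 6: $3,518.01 +$17.82 interest = $3,535.83; pay $1,096.21 → $2,439.62
Week 7: $2,439.62 +$17.82 interest = $2,457.44; pay $1,096.21 → $1,361.23
Week 8: $1,361.23 +$17.82 interest = $1,379.05; pay $1,096.21 → $282.84
Week 9: $282.84 +$17.82 interest = $300.66; pay $300.66 → $0.00

$300.66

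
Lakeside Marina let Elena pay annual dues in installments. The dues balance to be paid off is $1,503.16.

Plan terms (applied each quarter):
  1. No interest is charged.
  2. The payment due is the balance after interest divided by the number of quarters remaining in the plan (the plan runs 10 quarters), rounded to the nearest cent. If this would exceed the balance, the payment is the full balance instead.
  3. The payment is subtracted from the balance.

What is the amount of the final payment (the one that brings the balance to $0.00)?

$150.31

Quarter 1: $1,503.16 − $150.32 → $1,352.84
Quarter 2: $1,352.84 − $150.32 → $1,202.52
Quarter 3: $1,202.52 − $150.32 → $1,052.20
Quarter 4: $1,052.20 − $150.31 → $901.89
Quarter 5: $901.89 − $150.32 → $751.57
Quarter 6: $751.57 − $150.31 → $601.26
Quarter 7: $601.26 − $150.32 → $450.94
Quarter 8: $450.94 − $150.31 → $300.63
Quarter 9: $300.63 − $150.32 → $150.31
Quarter 10: $150.31 − $150.31 → $0.00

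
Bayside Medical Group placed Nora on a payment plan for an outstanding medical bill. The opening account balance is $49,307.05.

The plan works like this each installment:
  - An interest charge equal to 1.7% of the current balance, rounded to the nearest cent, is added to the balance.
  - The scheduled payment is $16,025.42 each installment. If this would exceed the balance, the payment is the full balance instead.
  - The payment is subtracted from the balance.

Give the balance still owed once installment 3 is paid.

$2,966.52

Installment 1: opening $49,307.05; interest $838.22 → $50,145.27; payment $16,025.42; balance $34,119.85
Installment 2: opening $34,119.85; interest $580.04 → $34,699.89; payment $16,025.42; balance $18,674.47
Installment 3: opening $18,674.47; interest $317.47 → $18,991.94; payment $16,025.42; balance $2,966.52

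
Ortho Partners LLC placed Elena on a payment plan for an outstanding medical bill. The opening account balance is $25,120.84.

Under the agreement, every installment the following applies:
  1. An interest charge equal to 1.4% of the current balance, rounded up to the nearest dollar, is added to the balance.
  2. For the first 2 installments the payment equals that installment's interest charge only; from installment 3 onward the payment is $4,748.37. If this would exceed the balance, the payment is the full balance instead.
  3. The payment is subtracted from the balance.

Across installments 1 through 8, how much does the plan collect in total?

$26,997.84

# | Opening | Interest | Payment | End bal
1 | $25,120.84 | $352.00 | $352.00 | $25,120.84
2 | $25,120.84 | $352.00 | $352.00 | $25,120.84
3 | $25,120.84 | $352.00 | $4,748.37 | $20,724.47
4 | $20,724.47 | $291.00 | $4,748.37 | $16,267.10
5 | $16,267.10 | $228.00 | $4,748.37 | $11,746.73
6 | $11,746.73 | $165.00 | $4,748.37 | $7,163.36
7 | $7,163.36 | $101.00 | $4,748.37 | $2,515.99
8 | $2,515.99 | $36.00 | $2,551.99 | $0.00
Total paid: $26,997.84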